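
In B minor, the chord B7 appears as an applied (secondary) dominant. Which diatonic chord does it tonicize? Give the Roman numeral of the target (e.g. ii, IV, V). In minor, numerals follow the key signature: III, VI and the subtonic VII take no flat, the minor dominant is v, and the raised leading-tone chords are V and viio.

The chord is a dominant seventh chord on B.
A dominant resolves down a perfect fifth: B → E. In B minor, E is scale degree 4, i.e. iv.

iv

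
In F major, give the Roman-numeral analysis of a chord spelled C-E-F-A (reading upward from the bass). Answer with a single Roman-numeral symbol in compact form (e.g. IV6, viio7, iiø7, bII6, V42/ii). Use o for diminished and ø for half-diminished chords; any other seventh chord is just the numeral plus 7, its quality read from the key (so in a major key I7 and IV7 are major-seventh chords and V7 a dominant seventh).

I43

Stacked in thirds the chord is F-A-C-E: a major seventh chord on F.
F is scale degree 1 in F major, and a major seventh chord on that degree is written I7.
With C in the bass the chord is in second inversion, so the figured bass is 43.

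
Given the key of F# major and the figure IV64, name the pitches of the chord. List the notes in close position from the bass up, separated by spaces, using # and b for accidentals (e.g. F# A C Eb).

The numeral's case and figure indicate a major triad. In F# major its root, the fourth degree, is B.
That chord is spelled B-D#-F#.
With the 64 figure the chord is in second inversion; from the bass F# upward in close position it reads F#-B-D#.

F# B D#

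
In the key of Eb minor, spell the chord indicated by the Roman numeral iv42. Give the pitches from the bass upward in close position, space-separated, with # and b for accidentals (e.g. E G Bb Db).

Gb Ab Cb Eb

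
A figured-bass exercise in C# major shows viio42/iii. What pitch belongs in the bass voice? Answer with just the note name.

The applied chord viio42/iii is rooted on D##: D##-F##-A#-C#.
The figure 42 means third inversion — the seventh is in the bass.

C#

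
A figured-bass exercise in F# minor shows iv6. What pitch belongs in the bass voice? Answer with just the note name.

D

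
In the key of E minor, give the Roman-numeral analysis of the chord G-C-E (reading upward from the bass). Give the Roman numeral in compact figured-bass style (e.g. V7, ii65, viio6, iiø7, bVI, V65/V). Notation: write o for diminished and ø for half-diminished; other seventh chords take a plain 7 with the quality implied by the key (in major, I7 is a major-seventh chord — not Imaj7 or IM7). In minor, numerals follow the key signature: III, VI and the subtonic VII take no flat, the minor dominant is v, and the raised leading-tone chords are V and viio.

VI64

The pitches C-E-G form a major triad rooted on C.
C is scale degree 6 in E minor, and a major triad on that degree is written VI.
With G in the bass the chord is in second inversion, so the figured bass is 64.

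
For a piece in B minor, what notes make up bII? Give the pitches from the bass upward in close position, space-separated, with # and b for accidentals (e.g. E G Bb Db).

C E G

Scale degree 2 in B minor is C#; lowering it a half step gives C. bII is the Neapolitan chord — a major triad on the lowered second degree.
So the chord is C-E-G.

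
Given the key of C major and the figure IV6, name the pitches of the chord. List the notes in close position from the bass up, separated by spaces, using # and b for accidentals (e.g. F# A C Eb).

In C major, the subdominant is F, and the diatonic chord built there is a major triad.
Stacking thirds from F gives F-A-C.
The figured bass 6 indicates first inversion, placing the third (A) in the bass: A-C-F.

A C F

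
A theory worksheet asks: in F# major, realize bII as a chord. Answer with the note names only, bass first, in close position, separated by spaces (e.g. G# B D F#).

Scale degree 2 in F# major is G#; lowering it a half step gives G. bII is the Neapolitan chord — a major triad on the lowered second degree.
So the chord is G-B-D.

G B D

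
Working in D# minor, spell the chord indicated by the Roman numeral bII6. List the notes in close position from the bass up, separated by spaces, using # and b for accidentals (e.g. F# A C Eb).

bII6 is the Neapolitan sixth — a major triad on the lowered second degree, here in its customary first inversion. In D# minor that root is E.
So the chord is E-G#-B.
The figured bass 6 indicates first inversion, placing the third (G#) in the bass: G#-B-E.

G# B E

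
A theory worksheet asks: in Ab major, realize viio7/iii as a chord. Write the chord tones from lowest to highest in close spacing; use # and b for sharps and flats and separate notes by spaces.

The slash marks an applied leading-tone chord: viio of iii. In Ab major, iii is C, so the leading tone to it is B, a half step below.
Building a fully diminished seventh chord on B gives B-D-F-Ab.

B D F Ab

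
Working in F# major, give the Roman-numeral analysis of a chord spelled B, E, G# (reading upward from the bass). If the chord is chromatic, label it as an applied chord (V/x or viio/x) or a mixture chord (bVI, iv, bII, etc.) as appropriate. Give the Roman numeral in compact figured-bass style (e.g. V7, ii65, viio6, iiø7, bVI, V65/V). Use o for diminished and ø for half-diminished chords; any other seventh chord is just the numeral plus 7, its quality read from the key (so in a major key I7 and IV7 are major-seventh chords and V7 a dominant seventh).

Stacked in thirds the chord is E-G#-B: a major triad on E.
E is the lowered seventh degree of F# major (diatonic 7 would be E#). This is a major triad on the lowered seventh degree (the subtonic), borrowed from the parallel minor.
With B in the bass the chord is in second inversion, so the figured bass is 64.

bVII64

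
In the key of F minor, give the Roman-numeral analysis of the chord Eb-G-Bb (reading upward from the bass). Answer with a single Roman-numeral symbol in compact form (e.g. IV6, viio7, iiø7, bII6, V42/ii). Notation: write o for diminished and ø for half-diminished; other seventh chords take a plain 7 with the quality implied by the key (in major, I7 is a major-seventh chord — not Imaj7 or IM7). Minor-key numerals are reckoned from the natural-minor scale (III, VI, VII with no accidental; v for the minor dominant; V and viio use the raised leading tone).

Stacked in thirds the chord is Eb-G-Bb: a major triad on Eb.
In F minor, Eb is the subtonic; the diatonic major triad there is VII.

VII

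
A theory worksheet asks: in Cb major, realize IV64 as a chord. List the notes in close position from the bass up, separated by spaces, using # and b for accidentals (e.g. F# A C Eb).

Cb Fb Ab

The numeral's case and figure indicate a major triad. In Cb major its root, scale degree 4, is Fb.
That chord is spelled Fb-Ab-Cb.
With the 64 figure the chord is in second inversion; from the bass Cb upward in close position it reads Cb-Fb-Ab.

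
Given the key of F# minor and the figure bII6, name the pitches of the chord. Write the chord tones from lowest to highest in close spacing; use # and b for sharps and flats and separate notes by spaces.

bII6 is the Neapolitan sixth — a major triad on the lowered second degree, here in its customary first inversion. In F# minor that root is G.
So the chord is G-B-D, a major triad.
The figured bass 6 indicates first inversion, placing the third (B) in the bass: B-D-G.

B D G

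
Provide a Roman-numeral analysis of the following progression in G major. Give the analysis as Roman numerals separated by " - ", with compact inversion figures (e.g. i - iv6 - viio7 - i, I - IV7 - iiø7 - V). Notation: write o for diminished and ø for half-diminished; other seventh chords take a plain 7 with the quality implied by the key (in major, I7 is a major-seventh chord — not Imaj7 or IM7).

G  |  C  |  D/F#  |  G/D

I - IV - V6 - I64

G: major triad on G = scale degree 1 → I.
C: root C is the subdominant; major triad there is IV.
D/F#: root D is the dominant; major triad there is V6.
G/D: major triad on G = scale degree 1 → I64.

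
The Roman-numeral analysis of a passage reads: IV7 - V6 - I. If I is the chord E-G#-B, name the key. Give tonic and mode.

E major

The chord E is a major triad rooted on E; its label is I.
If E is scale degree 1 and the mode makes that degree carry a major triad, the tonic is E and the mode is major.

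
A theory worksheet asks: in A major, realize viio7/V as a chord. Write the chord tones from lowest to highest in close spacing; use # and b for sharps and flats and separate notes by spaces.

The slash marks an applied leading-tone chord: viio of V. In A major, V is E, so the leading tone to it is D#, a half step below.
Building a fully diminished seventh chord on D# gives D#-F#-A-C.

D# F# A C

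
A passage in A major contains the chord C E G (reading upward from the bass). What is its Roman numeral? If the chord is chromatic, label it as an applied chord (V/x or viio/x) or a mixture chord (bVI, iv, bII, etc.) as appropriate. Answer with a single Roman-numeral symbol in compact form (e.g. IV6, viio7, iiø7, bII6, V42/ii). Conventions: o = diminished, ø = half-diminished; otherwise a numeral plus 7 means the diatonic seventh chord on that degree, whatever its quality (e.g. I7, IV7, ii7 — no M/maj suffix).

Stacked in thirds the chord is C-E-G: a major triad on C.
C is the lowered third degree of A major (diatonic 3 would be C#). This is a major triad on the lowered third degree, borrowed from the parallel minor.

bIII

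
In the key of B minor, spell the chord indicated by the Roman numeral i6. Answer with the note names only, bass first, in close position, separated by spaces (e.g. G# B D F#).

The numeral's case and figure indicate a minor triad. In B minor its root, the tonic, is B.
Stacking thirds from B gives B-D-F#.
With the 6 figure the chord is in first inversion; from the bass D upward in close position it reads D-F#-B.

D F# B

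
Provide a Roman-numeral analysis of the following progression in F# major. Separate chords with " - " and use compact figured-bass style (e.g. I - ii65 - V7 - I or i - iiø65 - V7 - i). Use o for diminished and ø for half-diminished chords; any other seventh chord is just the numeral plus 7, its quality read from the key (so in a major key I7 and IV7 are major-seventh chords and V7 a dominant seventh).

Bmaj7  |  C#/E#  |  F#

IV7 - V6 - I

Bmaj7: major seventh chord on B = scale degree 4 → IV7.
C#/E# has root C#, degree 5 in F# major, so V6.
F# has root F#, degree 1 in F# major, so I.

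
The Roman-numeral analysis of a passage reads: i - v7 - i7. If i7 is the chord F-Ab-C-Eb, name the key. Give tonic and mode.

F minor

i7 is given as F-Ab-C-Eb — a minor seventh chord with root F.
If F is scale degree 1 and the mode makes that degree carry a minor seventh chord, the tonic is F and the mode is minor.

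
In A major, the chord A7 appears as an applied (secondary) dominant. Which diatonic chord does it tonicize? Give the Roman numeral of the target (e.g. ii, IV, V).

The chord is a dominant seventh chord on A.
A dominant resolves down a perfect fifth: A → D. In A major, D is scale degree 4, i.e. IV.

IV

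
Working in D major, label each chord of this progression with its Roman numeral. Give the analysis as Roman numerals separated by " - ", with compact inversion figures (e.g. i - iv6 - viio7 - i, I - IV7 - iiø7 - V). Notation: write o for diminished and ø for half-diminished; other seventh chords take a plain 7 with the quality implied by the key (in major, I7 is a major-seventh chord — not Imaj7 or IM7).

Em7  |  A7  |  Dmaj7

Em7 has root E, degree 2 in D major, so ii7.
A7: root A is the dominant; dominant seventh chord there is V7.
Dmaj7 has root D, degree 1 in D major, so I7.

ii7 - V7 - I7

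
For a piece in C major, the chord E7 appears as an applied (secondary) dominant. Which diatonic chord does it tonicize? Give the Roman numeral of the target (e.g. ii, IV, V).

The chord is a dominant seventh chord on E.
A dominant resolves down a perfect fifth: E → A. In C major, A is scale degree 6, i.e. vi.

vi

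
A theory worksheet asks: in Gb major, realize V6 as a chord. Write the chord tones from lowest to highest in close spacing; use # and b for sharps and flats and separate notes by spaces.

F Ab Db

The numeral's case and figure indicate a major triad. In Gb major its root, the fifth degree, is Db.
Stacking thirds from Db gives Db-F-Ab.
With the 6 figure the chord is in first inversion; from the bass F upward in close position it reads F-Ab-Db.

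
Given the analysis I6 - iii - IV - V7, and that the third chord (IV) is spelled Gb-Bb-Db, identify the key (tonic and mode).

Db major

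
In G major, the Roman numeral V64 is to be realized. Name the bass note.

A

V in G major has root D; the chord is D-F#-A.
The figure 64 means second inversion — the fifth is in the bass.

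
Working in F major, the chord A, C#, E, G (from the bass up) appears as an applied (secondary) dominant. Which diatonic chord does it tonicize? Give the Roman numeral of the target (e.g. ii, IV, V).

The chord is a dominant seventh chord on A.
A dominant resolves down a perfect fifth: A → D. In F major, D is scale degree 6, i.e. vi.

vi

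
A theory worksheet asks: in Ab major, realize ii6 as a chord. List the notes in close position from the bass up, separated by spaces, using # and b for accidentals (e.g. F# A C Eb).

Db F Bb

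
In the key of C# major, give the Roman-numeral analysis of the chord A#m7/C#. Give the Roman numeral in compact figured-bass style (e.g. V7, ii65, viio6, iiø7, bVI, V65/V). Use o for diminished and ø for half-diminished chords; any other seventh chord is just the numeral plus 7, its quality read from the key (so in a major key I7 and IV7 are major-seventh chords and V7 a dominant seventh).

vi65

The pitches A#-C#-E#-G# form a minor seventh chord rooted on A#.
In C# major, A# is the submediant; the diatonic minor seventh chord there is vi7.
With C# in the bass the chord is in first inversion, so the figured bass is 65.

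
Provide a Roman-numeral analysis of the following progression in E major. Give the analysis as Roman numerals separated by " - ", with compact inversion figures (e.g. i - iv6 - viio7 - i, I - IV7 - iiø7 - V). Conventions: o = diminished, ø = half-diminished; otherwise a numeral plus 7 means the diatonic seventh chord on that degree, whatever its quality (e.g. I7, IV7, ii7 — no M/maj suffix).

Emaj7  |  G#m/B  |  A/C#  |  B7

Emaj7: root E is the tonic; major seventh chord there is I7.
G#m/B has root G#, degree 3 in E major, so iii6.
A/C#: major triad on A = scale degree 4 → IV6.
B7: dominant seventh chord on B = scale degree 5 → V7.

I7 - iii6 - IV6 - V7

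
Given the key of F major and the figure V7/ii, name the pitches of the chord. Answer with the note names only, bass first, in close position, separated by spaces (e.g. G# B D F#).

D F# A C

V7/ii is a secondary dominant — the dominant seventh of ii. ii in F major is G, so the applied chord's root is D, a perfect fifth above.
Building a dominant seventh chord on D gives D-F#-A-C.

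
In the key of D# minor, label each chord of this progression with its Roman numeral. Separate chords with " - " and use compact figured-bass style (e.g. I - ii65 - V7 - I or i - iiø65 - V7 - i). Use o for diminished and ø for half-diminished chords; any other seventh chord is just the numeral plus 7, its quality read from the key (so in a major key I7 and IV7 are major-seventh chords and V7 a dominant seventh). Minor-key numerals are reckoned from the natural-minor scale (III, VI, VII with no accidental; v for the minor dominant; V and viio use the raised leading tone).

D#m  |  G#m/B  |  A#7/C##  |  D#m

i - iv6 - V65 - i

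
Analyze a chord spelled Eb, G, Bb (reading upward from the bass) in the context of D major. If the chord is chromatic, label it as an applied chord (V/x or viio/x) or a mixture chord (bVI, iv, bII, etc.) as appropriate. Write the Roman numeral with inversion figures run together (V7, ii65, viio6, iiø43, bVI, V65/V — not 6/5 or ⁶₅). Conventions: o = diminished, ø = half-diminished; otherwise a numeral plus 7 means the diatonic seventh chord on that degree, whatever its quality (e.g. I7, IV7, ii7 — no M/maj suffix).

Stacked in thirds the chord is Eb-G-Bb: a major triad on Eb.
Eb is the lowered second degree of D major (diatonic 2 would be E). This is the Neapolitan chord — a major triad on the lowered second degree.

bII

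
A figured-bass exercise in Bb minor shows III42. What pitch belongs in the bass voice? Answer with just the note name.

C

III in Bb minor has root Db; the chord is Db-F-Ab-C.
The figure 42 means third inversion — the seventh is in the bass.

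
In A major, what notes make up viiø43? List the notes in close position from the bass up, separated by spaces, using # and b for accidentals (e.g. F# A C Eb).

D F# G# B

In A major, scale degree 7 is G#, and the diatonic chord built there is a half-diminished seventh chord.
That chord is spelled G#-B-D-F#.
With the 43 figure the chord is in second inversion; from the bass D upward in close position it reads D-F#-G#-B.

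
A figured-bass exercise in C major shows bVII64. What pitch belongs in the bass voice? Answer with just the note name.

F

bVII in C major has root Bb; the chord is Bb-D-F.
The figure 64 means second inversion — the fifth is in the bass.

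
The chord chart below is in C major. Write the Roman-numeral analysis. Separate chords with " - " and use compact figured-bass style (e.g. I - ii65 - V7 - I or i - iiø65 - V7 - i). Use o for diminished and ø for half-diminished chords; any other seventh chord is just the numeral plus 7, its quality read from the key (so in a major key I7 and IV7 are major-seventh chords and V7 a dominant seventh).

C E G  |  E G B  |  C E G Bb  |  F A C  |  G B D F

C-E-G: root C is the tonic; major triad there is I.
E-G-B: root E is the mediant; minor triad there is iii.
C-E-G-Bb is the secondary dominant of IV (dominant seventh chord on C): V7/IV.
F-A-C has root F, degree 4 in C major, so IV.
G-B-D-F: root G is the dominant; dominant seventh chord there is V7.

I - iii - V7/IV - IV - V7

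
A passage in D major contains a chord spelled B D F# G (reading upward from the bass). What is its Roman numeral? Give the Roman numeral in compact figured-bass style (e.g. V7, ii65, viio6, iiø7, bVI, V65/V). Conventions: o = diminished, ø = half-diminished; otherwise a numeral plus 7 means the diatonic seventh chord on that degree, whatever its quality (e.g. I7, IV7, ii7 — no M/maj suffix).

IV65

Stacked in thirds the chord is G-B-D-F#: a major seventh chord on G.
In D major, G is the subdominant; the diatonic major seventh chord there is IV7.
With B in the bass the chord is in first inversion, so the figured bass is 65.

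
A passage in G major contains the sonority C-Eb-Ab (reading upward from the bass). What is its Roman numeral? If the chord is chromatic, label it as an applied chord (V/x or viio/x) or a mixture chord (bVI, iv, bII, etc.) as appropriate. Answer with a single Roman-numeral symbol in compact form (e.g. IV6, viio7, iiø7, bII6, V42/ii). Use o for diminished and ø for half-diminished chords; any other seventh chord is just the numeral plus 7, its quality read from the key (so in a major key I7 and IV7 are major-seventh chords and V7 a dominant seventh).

The pitches Ab-C-Eb form a major triad rooted on Ab.
Ab is the lowered second degree of G major (diatonic 2 would be A). This is the Neapolitan sixth — a major triad on the lowered second degree, here in its customary first inversion.
With C in the bass the chord is in first inversion, so the figured bass is 6.

bII6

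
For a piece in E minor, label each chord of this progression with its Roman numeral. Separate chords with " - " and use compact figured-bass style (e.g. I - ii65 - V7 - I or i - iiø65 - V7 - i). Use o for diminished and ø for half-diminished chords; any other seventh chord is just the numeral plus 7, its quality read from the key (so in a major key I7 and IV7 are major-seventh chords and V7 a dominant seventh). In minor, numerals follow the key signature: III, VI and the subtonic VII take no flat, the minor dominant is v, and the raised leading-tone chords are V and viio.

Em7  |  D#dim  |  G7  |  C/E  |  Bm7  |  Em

i7 - viio - V7/VI - VI6 - v7 - i

Em7: minor seventh chord on E = scale degree 1 → i7.
D#dim has root D#, degree 7 in E minor, so viio.
G7: a dominant seventh chord on G, the applied dominant of VI → V7/VI.
C/E: root C is the submediant; major triad there is VI6.
Bm7 has root B, degree 5 in E minor, so v7.
Em: root E is the tonic; minor triad there is i.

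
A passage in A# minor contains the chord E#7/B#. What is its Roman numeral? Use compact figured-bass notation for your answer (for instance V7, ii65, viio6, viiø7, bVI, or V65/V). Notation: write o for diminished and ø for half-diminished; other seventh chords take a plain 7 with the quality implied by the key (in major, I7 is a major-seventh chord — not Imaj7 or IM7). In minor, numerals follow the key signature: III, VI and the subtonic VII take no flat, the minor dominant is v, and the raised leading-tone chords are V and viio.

The pitches E#-G##-B#-D# form a dominant seventh chord rooted on E#.
E# is scale degree 5 in A# minor, and a dominant seventh chord on that degree is written V7.
With B# in the bass the chord is in second inversion, so the figured bass is 43.

V43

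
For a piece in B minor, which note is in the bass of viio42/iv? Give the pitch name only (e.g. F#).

C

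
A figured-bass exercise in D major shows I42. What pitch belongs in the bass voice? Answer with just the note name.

I in D major has root D; the chord is D-F#-A-C#.
The figure 42 means third inversion — the seventh is in the bass.

C#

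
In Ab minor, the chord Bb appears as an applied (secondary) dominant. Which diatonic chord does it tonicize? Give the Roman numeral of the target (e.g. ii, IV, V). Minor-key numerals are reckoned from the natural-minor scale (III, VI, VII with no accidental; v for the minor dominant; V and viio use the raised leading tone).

The chord is a major triad on Bb.
A dominant resolves down a perfect fifth: Bb → Eb. In Ab minor, Eb is scale degree 5, i.e. V.

V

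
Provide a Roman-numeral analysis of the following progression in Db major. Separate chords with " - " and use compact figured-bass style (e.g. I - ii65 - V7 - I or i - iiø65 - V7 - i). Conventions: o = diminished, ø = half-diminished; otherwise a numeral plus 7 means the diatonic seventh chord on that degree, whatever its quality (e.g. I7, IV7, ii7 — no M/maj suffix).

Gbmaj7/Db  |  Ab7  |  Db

IV43 - V7 - I

Gbmaj7/Db: root Gb is the subdominant; major seventh chord there is IV43.
Ab7: dominant seventh chord on Ab = scale degree 5 → V7.
Db has root Db, degree 1 in Db major, so I.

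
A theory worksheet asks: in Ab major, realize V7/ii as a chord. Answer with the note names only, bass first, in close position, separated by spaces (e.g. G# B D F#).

F A C Eb

V7/ii is a secondary dominant — the dominant seventh of ii. ii in Ab major is Bb, so the applied chord's root is F, a perfect fifth above.
Building a dominant seventh chord on F gives F-A-C-Eb.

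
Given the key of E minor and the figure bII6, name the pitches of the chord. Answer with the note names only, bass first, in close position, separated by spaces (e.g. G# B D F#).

A C F

Scale degree 2 in E minor is F#; lowering it a half step gives F. bII6 is the Neapolitan sixth — a major triad on the lowered second degree, here in its customary first inversion.
So the chord is F-A-C.
The figured bass 6 indicates first inversion, placing the third (A) in the bass: A-C-F.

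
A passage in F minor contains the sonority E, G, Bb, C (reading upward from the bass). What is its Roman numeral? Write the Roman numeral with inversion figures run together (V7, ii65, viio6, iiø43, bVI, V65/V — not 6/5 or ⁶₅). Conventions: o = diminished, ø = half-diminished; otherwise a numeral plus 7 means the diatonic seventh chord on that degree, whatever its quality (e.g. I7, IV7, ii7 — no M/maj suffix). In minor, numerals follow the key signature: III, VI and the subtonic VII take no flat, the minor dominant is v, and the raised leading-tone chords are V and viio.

V65

The pitches C-E-G-Bb form a dominant seventh chord rooted on C.
C is scale degree 5 in F minor, and a dominant seventh chord on that degree is written V7.
With E in the bass the chord is in first inversion, so the figured bass is 65.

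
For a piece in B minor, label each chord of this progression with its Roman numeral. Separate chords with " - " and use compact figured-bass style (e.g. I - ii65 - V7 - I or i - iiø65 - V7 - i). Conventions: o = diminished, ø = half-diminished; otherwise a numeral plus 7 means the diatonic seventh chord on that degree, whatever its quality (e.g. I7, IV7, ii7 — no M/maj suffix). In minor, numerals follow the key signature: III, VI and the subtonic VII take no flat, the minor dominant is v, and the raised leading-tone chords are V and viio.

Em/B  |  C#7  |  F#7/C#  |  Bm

iv64 - V7/V - V43 - i

Em/B: minor triad on E = scale degree 4 → iv64.
C#7 is the secondary dominant of V (dominant seventh chord on C#): V7/V.
F#7/C# has root F#, degree 5 in B minor, so V43.
Bm: minor triad on B = scale degree 1 → i.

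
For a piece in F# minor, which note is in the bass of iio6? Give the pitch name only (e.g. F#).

B

iio in F# minor has root G#; the chord is G#-B-D.
The figure 6 means first inversion — the third is in the bass.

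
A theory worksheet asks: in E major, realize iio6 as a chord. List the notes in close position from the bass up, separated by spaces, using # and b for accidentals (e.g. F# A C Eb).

A C F#

Scale degree 2 in E major is F#; here the chord built on it is altered to a diminished triad. iio6 is the diminished supertonic triad, borrowed from the parallel minor.
So the chord is F#-A-C, a diminished triad.
The figured bass 6 indicates first inversion, placing the third (A) in the bass: A-C-F#.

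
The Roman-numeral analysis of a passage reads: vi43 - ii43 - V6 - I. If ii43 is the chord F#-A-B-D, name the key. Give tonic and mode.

ii43 is given as F#-A-B-D — a minor seventh chord with root B.
Counting down one scale step from B places the tonic on A; a minor seventh chord on degree 2 is diatonic only in major.

A major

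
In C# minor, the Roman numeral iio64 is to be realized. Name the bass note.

A

iio in C# minor has root D#; the chord is D#-F#-A.
The figure 64 means second inversion — the fifth is in the bass.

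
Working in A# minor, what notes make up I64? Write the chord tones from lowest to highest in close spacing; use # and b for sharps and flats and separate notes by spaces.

E# A# C##

I64 is the major tonic (Picardy third), borrowed from the parallel major. In A# minor that root is A#.
So the chord is A#-C##-E#, a major triad.
With the 64 figure the chord is in second inversion; from the bass E# upward in close position it reads E#-A#-C##.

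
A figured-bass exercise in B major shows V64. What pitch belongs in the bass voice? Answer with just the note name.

V in B major has root F#; the chord is F#-A#-C#.
The figure 64 means second inversion — the fifth is in the bass.

C#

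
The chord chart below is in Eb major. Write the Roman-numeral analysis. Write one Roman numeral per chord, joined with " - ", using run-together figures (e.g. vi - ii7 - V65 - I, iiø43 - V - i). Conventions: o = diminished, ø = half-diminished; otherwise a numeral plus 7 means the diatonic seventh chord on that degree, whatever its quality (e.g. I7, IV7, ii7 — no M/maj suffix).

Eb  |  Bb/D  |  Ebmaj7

Eb: root Eb is the tonic; major triad there is I.
Bb/D: major triad on Bb = scale degree 5 → V6.
Ebmaj7 has root Eb, degree 1 in Eb major, so I7.

I - V6 - I7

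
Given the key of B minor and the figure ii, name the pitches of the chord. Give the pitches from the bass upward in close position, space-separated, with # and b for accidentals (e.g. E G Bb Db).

C# E G#

Scale degree 2 in B minor is C#; here the chord built on it is altered to a minor triad. ii is the minor supertonic, borrowed from the parallel major (the Dorian ii).
So the chord is C#-E-G#.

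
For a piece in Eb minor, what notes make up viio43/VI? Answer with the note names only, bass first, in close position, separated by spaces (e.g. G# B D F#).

Fb Abb Bb Db

The slash marks an applied leading-tone chord: viio of VI. In Eb minor, VI is Cb, so the leading tone to it is Bb, a half step below.
Building a fully diminished seventh chord on Bb gives Bb-Db-Fb-Abb.
The figured bass 43 indicates second inversion, placing the fifth (Fb) in the bass: Fb-Abb-Bb-Db.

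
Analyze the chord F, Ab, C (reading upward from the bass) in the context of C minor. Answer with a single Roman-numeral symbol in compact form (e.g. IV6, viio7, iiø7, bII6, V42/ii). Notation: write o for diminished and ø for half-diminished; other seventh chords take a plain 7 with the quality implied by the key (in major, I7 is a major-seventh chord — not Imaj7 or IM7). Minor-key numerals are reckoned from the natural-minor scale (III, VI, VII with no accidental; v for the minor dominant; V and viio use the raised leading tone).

iv

The pitches F-Ab-C form a minor triad rooted on F.
In C minor, F is the subdominant; the diatonic minor triad there is iv.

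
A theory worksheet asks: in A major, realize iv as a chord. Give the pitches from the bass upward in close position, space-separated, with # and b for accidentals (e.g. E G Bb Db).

D F A

iv is the minor subdominant, borrowed from the parallel minor. In A major that root is D.
So the chord is D-F-A, a minor triad.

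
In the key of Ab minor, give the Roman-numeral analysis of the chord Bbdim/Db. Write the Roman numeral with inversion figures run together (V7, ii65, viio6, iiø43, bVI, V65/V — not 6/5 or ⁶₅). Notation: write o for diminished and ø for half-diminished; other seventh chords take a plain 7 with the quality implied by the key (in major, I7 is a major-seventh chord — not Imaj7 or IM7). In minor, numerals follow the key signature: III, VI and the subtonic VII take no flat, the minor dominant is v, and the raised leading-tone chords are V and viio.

Stacked in thirds the chord is Bb-Db-Fb: a diminished triad on Bb.
Bb is scale degree 2 in Ab minor, and a diminished triad on that degree is written iio.
With Db in the bass the chord is in first inversion, so the figured bass is 6.

iio6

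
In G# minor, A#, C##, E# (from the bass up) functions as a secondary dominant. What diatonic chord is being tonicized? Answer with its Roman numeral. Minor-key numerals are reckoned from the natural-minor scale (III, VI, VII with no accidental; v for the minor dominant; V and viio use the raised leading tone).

The chord is a major triad on A#.
A dominant resolves down a perfect fifth: A# → D#. In G# minor, D# is scale degree 5, i.e. V.

V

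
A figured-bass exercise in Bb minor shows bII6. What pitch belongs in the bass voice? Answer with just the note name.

Eb

bII in Bb minor has root Cb; the chord is Cb-Eb-Gb.
The figure 6 means first inversion — the third is in the bass.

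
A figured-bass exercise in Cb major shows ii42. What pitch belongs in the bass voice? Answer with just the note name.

Cb

ii in Cb major has root Db; the chord is Db-Fb-Ab-Cb.
The figure 42 means third inversion — the seventh is in the bass.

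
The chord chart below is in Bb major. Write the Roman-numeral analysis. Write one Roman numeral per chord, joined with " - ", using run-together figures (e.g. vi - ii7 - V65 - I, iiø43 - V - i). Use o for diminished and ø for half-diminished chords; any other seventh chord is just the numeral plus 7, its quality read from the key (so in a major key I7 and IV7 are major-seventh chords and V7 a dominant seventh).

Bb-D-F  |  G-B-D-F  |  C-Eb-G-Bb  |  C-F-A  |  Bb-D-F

I - V7/ii - ii7 - V64 - I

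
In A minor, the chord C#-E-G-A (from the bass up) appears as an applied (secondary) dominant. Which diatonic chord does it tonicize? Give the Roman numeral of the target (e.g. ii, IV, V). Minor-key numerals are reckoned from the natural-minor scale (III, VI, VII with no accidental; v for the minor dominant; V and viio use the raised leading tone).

The chord is a dominant seventh chord on A.
A dominant resolves down a perfect fifth: A → D. In A minor, D is scale degree 4, i.e. iv.

iv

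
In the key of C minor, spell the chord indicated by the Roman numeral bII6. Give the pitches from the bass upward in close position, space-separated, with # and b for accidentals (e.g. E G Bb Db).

F Ab Db

bII6 is the Neapolitan sixth — a major triad on the lowered second degree, here in its customary first inversion. In C minor that root is Db.
So the chord is Db-F-Ab, a major triad.
The figured bass 6 indicates first inversion, placing the third (F) in the bass: F-Ab-Db.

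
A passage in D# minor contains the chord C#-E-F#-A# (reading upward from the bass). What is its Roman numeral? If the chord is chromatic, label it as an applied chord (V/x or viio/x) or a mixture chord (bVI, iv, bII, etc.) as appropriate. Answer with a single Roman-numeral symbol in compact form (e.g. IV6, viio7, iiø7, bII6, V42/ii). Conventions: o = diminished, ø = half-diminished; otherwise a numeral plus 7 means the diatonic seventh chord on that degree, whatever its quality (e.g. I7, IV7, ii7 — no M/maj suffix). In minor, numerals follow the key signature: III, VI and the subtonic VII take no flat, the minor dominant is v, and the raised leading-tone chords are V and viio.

V43/VI

The pitches F#-A#-C#-E form a dominant seventh chord rooted on F#.
F# is not a diatonic chord root with this quality in D# minor, but it lies a perfect fifth above B (VI), so the chord functions as an applied dominant of VI.
With C# in the bass the chord is in second inversion, so the figured bass is 43.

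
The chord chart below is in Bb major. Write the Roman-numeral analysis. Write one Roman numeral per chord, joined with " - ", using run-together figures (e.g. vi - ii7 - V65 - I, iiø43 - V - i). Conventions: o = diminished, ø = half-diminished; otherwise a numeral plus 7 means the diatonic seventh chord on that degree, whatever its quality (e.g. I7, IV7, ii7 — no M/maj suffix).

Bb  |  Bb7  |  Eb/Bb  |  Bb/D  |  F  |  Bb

I - V7/IV - IV64 - I6 - V - I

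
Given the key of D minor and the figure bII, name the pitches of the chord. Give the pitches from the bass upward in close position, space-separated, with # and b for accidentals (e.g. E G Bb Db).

Eb G Bb

Scale degree 2 in D minor is E; lowering it a half step gives Eb. bII is the Neapolitan chord — a major triad on the lowered second degree.
So the chord is Eb-G-Bb.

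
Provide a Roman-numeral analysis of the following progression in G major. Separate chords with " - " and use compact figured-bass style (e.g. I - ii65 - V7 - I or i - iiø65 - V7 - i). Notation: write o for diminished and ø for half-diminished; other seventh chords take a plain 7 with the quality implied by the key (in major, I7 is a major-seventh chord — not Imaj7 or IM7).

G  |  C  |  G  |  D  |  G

I - IV - I - V - I

G has root G, degree 1 in G major, so I.
C has root C, degree 4 in G major, so IV.
G: root G is the tonic; major triad there is I.
D: major triad on D = scale degree 5 → V.
G has root G, degree 1 in G major, so I.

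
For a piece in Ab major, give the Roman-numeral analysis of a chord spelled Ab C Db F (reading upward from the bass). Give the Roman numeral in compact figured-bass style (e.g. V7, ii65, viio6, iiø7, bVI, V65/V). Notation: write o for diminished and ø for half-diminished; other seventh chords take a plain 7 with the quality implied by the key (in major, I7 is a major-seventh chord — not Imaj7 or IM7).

The pitches Db-F-Ab-C form a major seventh chord rooted on Db.
Db is scale degree 4 in Ab major, and a major seventh chord on that degree is written IV7.
With Ab in the bass the chord is in second inversion, so the figured bass is 43.

IV43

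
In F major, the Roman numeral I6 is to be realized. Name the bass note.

A

I in F major has root F; the chord is F-A-C.
The figure 6 means first inversion — the third is in the bass.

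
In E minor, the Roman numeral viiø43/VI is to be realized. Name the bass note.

F

The applied chord viiø43/VI is rooted on B: B-D-F-A.
The figure 43 means second inversion — the fifth is in the bass.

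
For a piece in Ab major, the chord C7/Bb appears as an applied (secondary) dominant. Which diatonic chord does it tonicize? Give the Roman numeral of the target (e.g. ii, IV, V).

vi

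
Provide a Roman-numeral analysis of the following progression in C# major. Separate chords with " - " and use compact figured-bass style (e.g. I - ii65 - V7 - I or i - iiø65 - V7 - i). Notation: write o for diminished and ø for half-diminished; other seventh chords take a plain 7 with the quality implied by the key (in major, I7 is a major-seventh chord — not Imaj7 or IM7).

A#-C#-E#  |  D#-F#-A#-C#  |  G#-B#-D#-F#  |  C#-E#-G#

A#-C#-E#: minor triad on A# = scale degree 6 → vi.
D#-F#-A#-C# has root D#, degree 2 in C# major, so ii7.
G#-B#-D#-F#: dominant seventh chord on G# = scale degree 5 → V7.
C#-E#-G#: root C# is the tonic; major triad there is I.

vi - ii7 - V7 - I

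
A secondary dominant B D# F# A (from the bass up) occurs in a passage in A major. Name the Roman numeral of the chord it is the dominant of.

V

The chord is a dominant seventh chord on B.
A dominant resolves down a perfect fifth: B → E. In A major, E is scale degree 5, i.e. V.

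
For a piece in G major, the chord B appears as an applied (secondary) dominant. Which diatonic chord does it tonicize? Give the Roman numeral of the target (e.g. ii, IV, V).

vi

The chord is a major triad on B.
A dominant resolves down a perfect fifth: B → E. In G major, E is scale degree 6, i.e. vi.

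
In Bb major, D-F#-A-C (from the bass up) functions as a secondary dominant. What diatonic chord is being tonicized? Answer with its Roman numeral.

The chord is a dominant seventh chord on D.
A dominant resolves down a perfect fifth: D → G. In Bb major, G is scale degree 6, i.e. vi.

vi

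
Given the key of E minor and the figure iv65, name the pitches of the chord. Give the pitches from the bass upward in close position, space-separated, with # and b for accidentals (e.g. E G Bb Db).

The numeral's case and figure indicate a minor seventh chord. In E minor its root, the subdominant, is A.
That chord is spelled A-C-E-G.
With the 65 figure the chord is in first inversion; from the bass C upward in close position it reads C-E-G-A.

C E G A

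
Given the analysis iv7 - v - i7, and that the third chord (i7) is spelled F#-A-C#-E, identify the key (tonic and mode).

The anchor chord is a minor seventh chord on F#, labeled i7.
If F# is scale degree 1 and the mode makes that degree carry a minor seventh chord, the tonic is F# and the mode is minor.

F# minor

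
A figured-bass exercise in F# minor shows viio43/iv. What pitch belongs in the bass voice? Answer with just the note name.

E

The applied chord viio43/iv is rooted on A#: A#-C#-E-G.
The figure 43 means second inversion — the fifth is in the bass.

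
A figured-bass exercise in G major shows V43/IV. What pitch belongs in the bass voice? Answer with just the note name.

D

The applied chord V43/IV is rooted on G: G-B-D-F.
The figure 43 means second inversion — the fifth is in the bass.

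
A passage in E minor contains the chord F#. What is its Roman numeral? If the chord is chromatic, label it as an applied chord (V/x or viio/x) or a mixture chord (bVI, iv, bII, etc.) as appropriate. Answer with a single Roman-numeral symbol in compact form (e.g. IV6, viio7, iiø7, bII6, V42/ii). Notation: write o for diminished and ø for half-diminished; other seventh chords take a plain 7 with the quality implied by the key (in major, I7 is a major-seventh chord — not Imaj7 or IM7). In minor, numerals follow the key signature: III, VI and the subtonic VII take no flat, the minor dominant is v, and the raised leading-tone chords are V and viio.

V/V

The pitches F#-A#-C# form a major triad rooted on F#.
F# is not a diatonic chord root with this quality in E minor, but it lies a perfect fifth above B (V), so the chord functions as an applied dominant of V.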